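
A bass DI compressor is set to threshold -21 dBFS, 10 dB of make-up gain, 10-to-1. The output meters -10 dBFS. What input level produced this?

Remove make-up: -10 − 10 = -20 dBFS.
The compressed level sits -20 − (-21) = 1 dB over threshold.
Before 10:1 compression the overshoot was 1 × 10 = 10 dB, so input = -21 + 10 = -11 dBFS.

-11 dBFS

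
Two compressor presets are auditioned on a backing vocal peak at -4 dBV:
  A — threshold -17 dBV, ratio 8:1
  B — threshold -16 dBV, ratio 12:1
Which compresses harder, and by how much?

A, by 0.375 dB

A: GR = 13 − 13/8 = 11.375 dB.
B: GR = 12 − 12/12 = 11 dB.
Difference: 0.375 dB in favour of A.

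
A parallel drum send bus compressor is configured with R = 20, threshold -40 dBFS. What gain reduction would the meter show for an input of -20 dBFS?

19 dB

-20 dBFS exceeds the threshold by 20 dB.
At 20:1, output sits 20/20 = 1 dB above threshold.
Gain reduction = 20 − 1 = 19 dB.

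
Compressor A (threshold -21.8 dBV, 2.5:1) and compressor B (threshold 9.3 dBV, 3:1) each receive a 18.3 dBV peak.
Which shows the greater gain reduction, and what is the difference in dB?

A: 40.1 dB over, compressed to 16.04 dB over, so 24.06 dB of GR.
B: 9 dB over, compressed to 3 dB over, so 6 dB of GR.
A reduces 18.06 dB more.

A, by 18.06 dB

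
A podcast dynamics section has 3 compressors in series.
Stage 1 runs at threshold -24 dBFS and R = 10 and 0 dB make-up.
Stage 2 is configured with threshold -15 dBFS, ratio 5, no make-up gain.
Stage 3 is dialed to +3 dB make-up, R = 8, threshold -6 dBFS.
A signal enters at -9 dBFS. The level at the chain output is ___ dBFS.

Stage 1: 15 dB above -24 dBFS, reduced 10:1 to 1.5 dB above → -22.5 dBFS.
Stage 2: below threshold (-22.5 ≤ -15); passes unchanged; output -22.5 dBFS.
Stage 3: -22.5 dBFS is at or below the -6 dBFS threshold — no compression; make-up brings it to -19.5 dBFS.

-19.5 dBFS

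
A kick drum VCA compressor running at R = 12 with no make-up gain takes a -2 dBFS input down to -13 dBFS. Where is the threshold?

-14 dBFS

Input is 12 dB above T (since output overshoot × R = input overshoot: (-13 − T)·12 = -2 − T gives T = -14 dBFS).
Check: -14 + (-2 − (-14))/12 = -14 + 1 = -13 dBFS. ✓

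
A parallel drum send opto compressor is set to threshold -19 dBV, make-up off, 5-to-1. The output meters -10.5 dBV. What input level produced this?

23.5 dBV

Post-compression overshoot = -10.5 − (-19) = 8.5 dB.
Before 5:1 compression the overshoot was 8.5 × 5 = 42.5 dB, so input = -19 + 42.5 = 23.5 dBV.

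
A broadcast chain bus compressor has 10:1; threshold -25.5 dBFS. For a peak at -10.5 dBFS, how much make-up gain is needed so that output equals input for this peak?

13.5 dB

Without make-up, output = threshold + overshoot/10 = -25.5 + 1.5 = -24 dBFS.
Gap to target: 13.5 dB.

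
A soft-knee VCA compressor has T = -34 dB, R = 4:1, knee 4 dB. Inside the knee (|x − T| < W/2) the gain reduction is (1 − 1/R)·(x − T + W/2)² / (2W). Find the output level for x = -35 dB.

-35.09375 dB

x − T + W/2 = -35 − (-34) + 2 = 1.
GR = (1 − 1/4) × 1² / 8 = 0.75 × 1 / 8 = 0.09375 dB.
Output = -35 − 0.09375 = -35.09375 dB.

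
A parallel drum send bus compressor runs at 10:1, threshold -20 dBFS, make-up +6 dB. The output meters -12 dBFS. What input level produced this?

0 dBFS

Remove make-up: -12 − 6 = -18 dBFS.
The compressed level sits -18 − (-20) = 2 dB over threshold.
Input overshoot = R × output overshoot = 20 dB → input = -20 + 20 = 0 dBFS.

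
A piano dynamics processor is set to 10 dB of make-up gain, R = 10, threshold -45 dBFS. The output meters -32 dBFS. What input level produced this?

Remove make-up: -32 − 10 = -42 dBFS.
Post-compression overshoot = -42 − (-45) = 3 dB.
Before 10:1 compression the overshoot was 3 × 10 = 30 dB, so input = -45 + 30 = -15 dBFS.

-15 dBFS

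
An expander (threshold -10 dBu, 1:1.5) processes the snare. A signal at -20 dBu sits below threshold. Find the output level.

-25 dBu

Below threshold, a 1:1.5 expander applies gain = (1.5−1)×(T − x) of attenuation.
(1.5−1) × 10 = 5 dB, so output = -20 − 5 = -25 dBu.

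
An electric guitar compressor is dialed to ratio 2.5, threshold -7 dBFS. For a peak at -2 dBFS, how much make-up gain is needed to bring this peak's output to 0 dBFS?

5 dB

Overshoot 5 dB → 5/2.5 = 2 dB after compression, so the compressed level is -7 + 2 = -5 dBFS.
Make-up = target − compressed = 0 − (-5) = 5 dB.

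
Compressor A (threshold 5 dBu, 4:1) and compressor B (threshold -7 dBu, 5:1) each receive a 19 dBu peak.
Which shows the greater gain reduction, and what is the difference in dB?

B, by 10.3 dB

A: overshoot 14 dB → output overshoot 3.5 dB → GR 10.5 dB.
B: overshoot 26 dB → output overshoot 5.2 dB → GR 20.8 dB.
B applies 10.3 dB more gain reduction.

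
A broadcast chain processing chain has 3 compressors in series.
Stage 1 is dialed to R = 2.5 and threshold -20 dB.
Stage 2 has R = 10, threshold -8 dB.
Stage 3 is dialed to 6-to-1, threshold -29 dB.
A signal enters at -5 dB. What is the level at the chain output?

-26.5 dB

Stage 1: 15 dB above -20 dB, reduced 2.5:1 to 6 dB above → -14 dB.
Stage 2: -14 dB is at or below the -8 dB threshold — no compression; output -14 dB.
Stage 3: overshoot 15 dB → 15/6 = 2.5 dB → -26.5 dB.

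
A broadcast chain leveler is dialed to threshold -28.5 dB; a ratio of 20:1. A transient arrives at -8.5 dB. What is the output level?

Overshoot: -8.5 − (-28.5) = 20 dB.
The 20 dB excess becomes 1 dB after 20:1 reduction.
So the level is -28.5 + 1 = -27.5 dB.

-27.5 dB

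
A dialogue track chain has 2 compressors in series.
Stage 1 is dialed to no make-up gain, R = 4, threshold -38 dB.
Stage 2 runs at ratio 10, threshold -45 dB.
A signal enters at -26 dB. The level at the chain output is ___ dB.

Stage 1: 12 dB above -38 dB, reduced 4:1 to 3 dB above → -35 dB.
Stage 2: -35 dB is 10 dB over -45 dB; at 10:1 that becomes 1 dB over, giving -44 dB.

-44 dB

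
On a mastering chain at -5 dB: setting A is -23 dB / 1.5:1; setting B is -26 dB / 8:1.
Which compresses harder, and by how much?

B, by 12.375 dB

A: GR = 18 − 18/1.5 = 6 dB.
B: GR = 21 − 21/8 = 18.375 dB.
Difference: 12.375 dB in favour of B.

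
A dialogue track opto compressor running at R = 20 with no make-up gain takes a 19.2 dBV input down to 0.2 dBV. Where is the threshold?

Gain reduction = 19.2 − 0.2 = 19 dB; output overshoot = GR / (R − 1) = 19 / 19 = 1 dB.
Threshold = output − output overshoot = 0.2 − 1 = -0.8 dBV.

-0.8 dBV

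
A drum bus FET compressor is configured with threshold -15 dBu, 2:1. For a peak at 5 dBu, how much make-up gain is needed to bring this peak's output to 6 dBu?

11 dB

Overshoot 20 dB → 20/2 = 10 dB after compression, so the compressed level is -15 + 10 = -5 dBu.
Make-up = target − compressed = 6 − (-5) = 11 dB.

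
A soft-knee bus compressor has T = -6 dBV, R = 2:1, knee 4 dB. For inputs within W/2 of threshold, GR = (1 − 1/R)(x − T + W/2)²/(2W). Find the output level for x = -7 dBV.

x − T + W/2 = -7 − (-6) + 2 = 1.
GR = (1 − 1/2) × 1² / 8 = 0.5 × 1 / 8 = 0.0625 dB.
Output = -7 − 0.0625 = -7.0625 dBV.

-7.0625 dBV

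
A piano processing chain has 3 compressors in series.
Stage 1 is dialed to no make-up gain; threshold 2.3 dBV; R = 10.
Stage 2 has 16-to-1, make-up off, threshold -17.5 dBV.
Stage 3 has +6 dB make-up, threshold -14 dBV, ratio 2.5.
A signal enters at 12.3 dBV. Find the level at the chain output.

-10.2 dBV

Stage 1: 10 dB above 2.3 dBV, reduced 10:1 to 1 dB above → 3.3 dBV.
Stage 2: 20.8 dB above -17.5 dBV, reduced 16:1 to 1.3 dB above → -16.2 dBV.
Stage 3: -16.2 dBV ≤ -14 dBV, so stage 3 doesn't engage; make-up brings it to -10.2 dBV.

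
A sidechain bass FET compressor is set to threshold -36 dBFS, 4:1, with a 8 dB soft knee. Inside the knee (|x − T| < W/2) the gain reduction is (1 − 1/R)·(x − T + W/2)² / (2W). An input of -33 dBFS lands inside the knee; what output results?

x − T + W/2 = -33 − (-36) + 4 = 7.
GR = (1 − 1/4) × 7² / 16 = 0.75 × 49 / 16 = 2.296875 dB.
Output = -33 − 2.296875 = -35.296875 dBFS.

-35.296875 dBFS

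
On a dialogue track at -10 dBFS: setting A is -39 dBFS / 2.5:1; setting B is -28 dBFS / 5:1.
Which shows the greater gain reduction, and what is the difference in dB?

A, by 3 dB

A: 29 dB over, compressed to 11.6 dB over, so 17.4 dB of GR.
B: 18 dB over, compressed to 3.6 dB over, so 14.4 dB of GR.
A applies 3 dB more gain reduction.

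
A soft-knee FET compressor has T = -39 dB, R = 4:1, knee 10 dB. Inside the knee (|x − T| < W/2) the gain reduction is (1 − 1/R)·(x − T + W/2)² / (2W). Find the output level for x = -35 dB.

-38.0375 dB

x − T + W/2 = -35 − (-39) + 5 = 9.
GR = (1 − 1/4) × 9² / 20 = 0.75 × 81 / 20 = 3.0375 dB.
Output = -35 − 3.0375 = -38.0375 dB.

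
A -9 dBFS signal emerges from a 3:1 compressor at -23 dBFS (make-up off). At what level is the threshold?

-30 dBFS

Input is 21 dB above T (since output overshoot × R = input overshoot: (-23 − T)·3 = -9 − T gives T = -30 dBFS).
Check: -30 + (-9 − (-30))/3 = -30 + 7 = -23 dBFS. ✓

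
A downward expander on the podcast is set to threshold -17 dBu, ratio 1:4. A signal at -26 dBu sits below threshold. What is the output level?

-53 dBu

Undershoot = (-17) − (-26) = 9 dB.
At 1:4, that expands to 36 dB under threshold.
Output = -17 − 36 = -53 dBu.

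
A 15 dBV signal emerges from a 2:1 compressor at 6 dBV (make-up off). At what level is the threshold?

-3 dBV

Input is 18 dB above T (since output overshoot × R = input overshoot: (6 − T)·2 = 15 − T gives T = -3 dBV).
Check: -3 + (15 − (-3))/2 = -3 + 9 = 6 dBV. ✓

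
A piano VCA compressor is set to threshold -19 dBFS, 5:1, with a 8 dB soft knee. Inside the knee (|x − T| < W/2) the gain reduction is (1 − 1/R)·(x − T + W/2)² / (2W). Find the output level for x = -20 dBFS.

-20.45 dBFS

x − T + W/2 = -20 − (-19) + 4 = 3.
GR = (1 − 1/5) × 3² / 16 = 0.8 × 9 / 16 = 0.45 dB.
Output = -20 − 0.45 = -20.45 dBFS.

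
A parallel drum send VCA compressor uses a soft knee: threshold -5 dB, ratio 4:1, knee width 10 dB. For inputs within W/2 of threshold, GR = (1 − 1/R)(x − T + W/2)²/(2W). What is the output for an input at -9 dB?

x − T + W/2 = -9 − (-5) + 5 = 1.
GR = (1 − 1/4) × 1² / 20 = 0.75 × 1 / 20 = 0.0375 dB.
Output = -9 − 0.0375 = -9.0375 dB.

-9.0375 dB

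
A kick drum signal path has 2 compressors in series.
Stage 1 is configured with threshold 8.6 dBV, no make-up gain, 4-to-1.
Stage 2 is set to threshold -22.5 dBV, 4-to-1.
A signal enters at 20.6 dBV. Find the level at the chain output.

-13.975 dBV

Stage 1: overshoot 12 dB → 12/4 = 3 dB → 11.6 dBV.
Stage 2: 11.6 dBV is 34.1 dB over -22.5 dBV; at 4:1 that becomes 8.525 dB over, giving -13.975 dBV.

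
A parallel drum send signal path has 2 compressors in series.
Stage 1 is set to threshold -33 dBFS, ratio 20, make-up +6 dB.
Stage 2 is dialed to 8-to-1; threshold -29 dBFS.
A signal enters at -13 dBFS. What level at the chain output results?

-28.625 dBFS

Stage 1: overshoot 20 dB → 20/20 = 1 dB → -32 dBFS; +6 dB make-up → -26 dBFS.
Stage 2: -26 dBFS is 3 dB over -29 dBFS; at 8:1 that becomes 0.375 dB over, giving -28.625 dBFS.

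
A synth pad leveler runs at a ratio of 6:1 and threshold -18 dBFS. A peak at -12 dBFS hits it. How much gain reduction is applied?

The signal is 6 dB above threshold.
A 6:1 ratio leaves 1 dB of that excess.
Gain reduction = 6 − 1 = 5 dB.

5 dB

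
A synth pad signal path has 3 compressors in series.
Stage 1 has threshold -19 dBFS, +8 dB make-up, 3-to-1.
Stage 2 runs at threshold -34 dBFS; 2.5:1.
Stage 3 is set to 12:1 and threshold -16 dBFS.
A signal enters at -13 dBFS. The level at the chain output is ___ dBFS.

-24 dBFS

Stage 1: 6 dB above -19 dBFS, reduced 3:1 to 2 dB above → -17 dBFS; +8 dB make-up → -9 dBFS.
Stage 2: overshoot 25 dB → 25/2.5 = 10 dB → -24 dBFS.
Stage 3: below threshold (-24 ≤ -16); passes unchanged; output -24 dBFS.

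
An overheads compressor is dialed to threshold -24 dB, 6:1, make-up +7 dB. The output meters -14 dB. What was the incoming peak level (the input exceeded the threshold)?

Before make-up, the level was -14 − 7 = -21 dB.
The compressed level sits -21 − (-24) = 3 dB over threshold.
Before 6:1 compression the overshoot was 3 × 6 = 18 dB, so input = -24 + 18 = -6 dB.

-6 dB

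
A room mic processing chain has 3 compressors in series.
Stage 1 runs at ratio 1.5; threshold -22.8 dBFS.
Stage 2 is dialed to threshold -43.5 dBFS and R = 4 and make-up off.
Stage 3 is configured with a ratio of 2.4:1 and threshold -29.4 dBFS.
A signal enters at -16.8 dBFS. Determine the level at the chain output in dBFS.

Stage 1: 6 dB above -22.8 dBFS, reduced 1.5:1 to 4 dB above → -18.8 dBFS.
Stage 2: overshoot 24.7 dB → 24.7/4 = 6.175 dB → -37.325 dBFS.
Stage 3: -37.325 dBFS ≤ -29.4 dBFS, so stage 3 doesn't engage; output -37.325 dBFS.

-37.325 dBFS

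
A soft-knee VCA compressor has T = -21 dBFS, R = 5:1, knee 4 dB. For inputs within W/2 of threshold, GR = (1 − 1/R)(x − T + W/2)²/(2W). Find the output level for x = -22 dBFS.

-22.1 dBFS

x − T + W/2 = -22 − (-21) + 2 = 1.
GR = (1 − 1/5) × 1² / 8 = 0.8 × 1 / 8 = 0.1 dB.
Output = -22 − 0.1 = -22.1 dBFS.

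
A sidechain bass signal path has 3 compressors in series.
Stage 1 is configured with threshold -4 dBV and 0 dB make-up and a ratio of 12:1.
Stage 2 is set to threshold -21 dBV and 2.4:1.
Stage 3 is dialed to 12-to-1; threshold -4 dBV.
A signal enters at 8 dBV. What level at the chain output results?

Stage 1: overshoot 12 dB → 12/12 = 1 dB → -3 dBV.
Stage 2: -3 dBV is 18 dB over -21 dBV; at 2.4:1 that becomes 7.5 dB over, giving -13.5 dBV.
Stage 3: -13.5 dBV ≤ -4 dBV, so stage 3 doesn't engage; output -13.5 dBV.

-13.5 dBV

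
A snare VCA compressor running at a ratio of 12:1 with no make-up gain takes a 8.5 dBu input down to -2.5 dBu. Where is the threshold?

Let T be the threshold. Output overshoot = (input overshoot)/R, so -2.5 − T = (8.5 − T)/12.
12·(-2.5 − T) = 8.5 − T → 11·T = -30 − 8.5 = -38.5.
T = -38.5/11 = -3.5 dBu.

-3.5 dBu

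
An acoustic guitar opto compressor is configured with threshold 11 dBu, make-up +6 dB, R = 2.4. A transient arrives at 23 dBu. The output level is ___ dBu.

The input is 12 dB above the 11 dBu threshold.
2.4:1 compression reduces that to 12/2.4 = 5 dB over.
Output = 11 + 5 = 16 dBu; make-up adds 6 dB, giving 22 dBu.

22 dBu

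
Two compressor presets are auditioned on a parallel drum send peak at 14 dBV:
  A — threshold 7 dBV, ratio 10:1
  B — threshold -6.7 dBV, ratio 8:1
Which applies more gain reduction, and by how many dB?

B, by 11.8125 dB

A: GR = 7 − 7/10 = 6.3 dB.
B: GR = 20.7 − 20.7/8 = 18.1125 dB.
B reduces 11.8125 dB more.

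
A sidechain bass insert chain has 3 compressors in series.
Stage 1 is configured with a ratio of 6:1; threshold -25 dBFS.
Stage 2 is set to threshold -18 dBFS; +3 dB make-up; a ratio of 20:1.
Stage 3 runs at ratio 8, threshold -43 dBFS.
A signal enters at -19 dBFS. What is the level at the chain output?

-40.25 dBFS

Stage 1: 6 dB above -25 dBFS, reduced 6:1 to 1 dB above → -24 dBFS.
Stage 2: -24 dBFS ≤ -18 dBFS, so stage 2 doesn't engage; make-up brings it to -21 dBFS.
Stage 3: overshoot 22 dB → 22/8 = 2.75 dB → -40.25 dBFS.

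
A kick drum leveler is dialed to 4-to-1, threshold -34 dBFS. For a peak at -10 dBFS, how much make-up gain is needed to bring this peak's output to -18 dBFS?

The peak compresses to -34 + 24/4 = -28 dBFS.
To reach -18 dBFS requires -18 − (-28) = 10 dB of make-up.

10 dB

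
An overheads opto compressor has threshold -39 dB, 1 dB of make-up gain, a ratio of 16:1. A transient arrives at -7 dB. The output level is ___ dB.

-36 dB

-7 dB sits 32 dB over threshold.
16:1 compression reduces that to 32/16 = 2 dB over.
Output = -39 + 2 = -37 dB; make-up adds 1 dB, giving -36 dB.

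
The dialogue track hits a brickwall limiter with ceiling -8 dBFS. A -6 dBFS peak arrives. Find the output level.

At ∞:1, everything above -8 dBFS is held at the ceiling.

-8 dBFS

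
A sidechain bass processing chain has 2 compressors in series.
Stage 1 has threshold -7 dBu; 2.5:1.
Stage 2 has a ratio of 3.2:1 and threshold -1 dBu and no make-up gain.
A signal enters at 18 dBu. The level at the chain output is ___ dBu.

Stage 1: 25 dB above -7 dBu, reduced 2.5:1 to 10 dB above → 3 dBu.
Stage 2: overshoot 4 dB → 4/3.2 = 1.25 dB → 0.25 dBu.

0.25 dBu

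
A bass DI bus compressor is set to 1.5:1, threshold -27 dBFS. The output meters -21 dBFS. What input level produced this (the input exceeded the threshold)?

-18 dBFS

Post-compression overshoot = -21 − (-27) = 6 dB.
Undo the ratio: input overshoot = 6 × 1.5 = 9 dB, giving input = -18 dBFS.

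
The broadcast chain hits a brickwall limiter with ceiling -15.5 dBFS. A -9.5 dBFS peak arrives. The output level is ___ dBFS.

A brickwall limiter is an ∞:1 compressor: any input above the ceiling is clamped to -15.5 dBFS.

-15.5 dBFS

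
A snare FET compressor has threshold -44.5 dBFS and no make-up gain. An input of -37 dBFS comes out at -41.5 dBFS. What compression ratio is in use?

Input overshoot = -37 − (-44.5) = 7.5 dB; output overshoot = -41.5 − (-44.5) = 3 dB.
Ratio = 7.5 / 3 = 2.5.

2.5:1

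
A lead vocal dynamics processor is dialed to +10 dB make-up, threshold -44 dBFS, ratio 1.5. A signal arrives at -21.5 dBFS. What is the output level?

-19 dBFS

The input is 22.5 dB above the -44 dBFS threshold.
At 1.5:1 the overshoot is divided by 1.5, leaving 15 dB above threshold.
Output = -44 + 15 = -29 dBFS; make-up adds 10 dB, giving -19 dBFS.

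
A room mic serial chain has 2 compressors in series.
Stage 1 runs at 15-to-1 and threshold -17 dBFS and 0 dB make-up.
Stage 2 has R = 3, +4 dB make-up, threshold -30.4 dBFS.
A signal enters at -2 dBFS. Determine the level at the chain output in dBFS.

Stage 1: 15 dB above -17 dBFS, reduced 15:1 to 1 dB above → -16 dBFS.
Stage 2: overshoot 14.4 dB → 14.4/3 = 4.8 dB → -25.6 dBFS; +4 dB make-up → -21.6 dBFS.

-21.6 dBFS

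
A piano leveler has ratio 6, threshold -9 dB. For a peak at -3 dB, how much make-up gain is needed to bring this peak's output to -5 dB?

3 dB

Without make-up, output = threshold + overshoot/6 = -9 + 1 = -8 dB.
Gap to target: 3 dB.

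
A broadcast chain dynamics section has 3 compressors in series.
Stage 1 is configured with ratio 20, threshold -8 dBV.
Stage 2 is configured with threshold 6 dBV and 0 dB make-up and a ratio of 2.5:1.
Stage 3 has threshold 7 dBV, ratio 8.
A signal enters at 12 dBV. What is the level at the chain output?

-7 dBV

Stage 1: 20 dB above -8 dBV, reduced 20:1 to 1 dB above → -7 dBV.
Stage 2: below threshold (-7 ≤ 6); passes unchanged; output -7 dBV.
Stage 3: -7 dBV ≤ 7 dBV, so stage 3 doesn't engage; output -7 dBV.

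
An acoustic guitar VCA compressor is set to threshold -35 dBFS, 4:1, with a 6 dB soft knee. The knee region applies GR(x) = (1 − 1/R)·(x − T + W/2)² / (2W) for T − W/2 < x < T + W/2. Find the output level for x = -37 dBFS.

-37.0625 dBFS

x − T + W/2 = -37 − (-35) + 3 = 1.
GR = (1 − 1/4) × 1² / 12 = 0.75 × 1 / 12 = 0.0625 dB.
Output = -37 − 0.0625 = -37.0625 dBFS.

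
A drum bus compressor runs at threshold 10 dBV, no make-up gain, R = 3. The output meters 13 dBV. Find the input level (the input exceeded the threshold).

Post-compression overshoot = 13 − 10 = 3 dB.
Undo the ratio: input overshoot = 3 × 3 = 9 dB, giving input = 19 dBV.

19 dBV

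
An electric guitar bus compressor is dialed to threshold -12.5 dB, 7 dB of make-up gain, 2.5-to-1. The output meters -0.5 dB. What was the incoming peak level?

Before make-up, the level was -0.5 − 7 = -7.5 dB.
Post-compression overshoot = -7.5 − (-12.5) = 5 dB.
Input overshoot = R × output overshoot = 12.5 dB → input = -12.5 + 12.5 = 0 dB.

0 dB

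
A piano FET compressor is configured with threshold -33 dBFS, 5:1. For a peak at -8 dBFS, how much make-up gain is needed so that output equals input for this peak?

20 dB

Overshoot 25 dB → 25/5 = 5 dB after compression, so the compressed level is -33 + 5 = -28 dBFS.
Make-up = target − compressed = -8 − (-28) = 20 dB.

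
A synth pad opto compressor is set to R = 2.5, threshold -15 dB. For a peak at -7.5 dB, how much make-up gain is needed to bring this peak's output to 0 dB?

The peak compresses to -15 + 7.5/2.5 = -12 dB.
To reach 0 dB requires 0 − (-12) = 12 dB of make-up.

12 dB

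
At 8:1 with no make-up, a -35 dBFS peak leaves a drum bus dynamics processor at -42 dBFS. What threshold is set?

-43 dBFS

Let T be the threshold. Output overshoot = (input overshoot)/R, so -42 − T = (-35 − T)/8.
8·(-42 − T) = -35 − T → 7·T = -336 − (-35) = -301.
T = -301/7 = -43 dBFS.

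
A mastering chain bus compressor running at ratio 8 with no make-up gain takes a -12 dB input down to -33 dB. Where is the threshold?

-36 dB

Let T be the threshold. Output overshoot = (input overshoot)/R, so -33 − T = (-12 − T)/8.
8·(-33 − T) = -12 − T → 7·T = -264 − (-12) = -252.
T = -252/7 = -36 dB.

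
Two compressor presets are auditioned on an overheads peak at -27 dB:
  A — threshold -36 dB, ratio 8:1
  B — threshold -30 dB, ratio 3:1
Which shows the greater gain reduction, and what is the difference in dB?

A: GR = 9 − 9/8 = 7.875 dB.
B: GR = 3 − 3/3 = 2 dB.
A applies 5.875 dB more gain reduction.

A, by 5.875 dB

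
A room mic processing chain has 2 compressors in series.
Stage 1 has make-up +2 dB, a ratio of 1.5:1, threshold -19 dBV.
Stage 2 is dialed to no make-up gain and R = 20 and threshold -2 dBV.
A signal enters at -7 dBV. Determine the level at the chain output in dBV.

-9 dBV

Stage 1: -7 dBV is 12 dB over -19 dBV; at 1.5:1 that becomes 8 dB over, giving -11 dBV; +2 dB make-up → -9 dBV.
Stage 2: below threshold (-9 ≤ -2); passes unchanged; output -9 dBV.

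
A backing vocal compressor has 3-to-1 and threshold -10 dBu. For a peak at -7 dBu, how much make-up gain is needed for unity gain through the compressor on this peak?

2 dB

The peak compresses to -10 + 3/3 = -9 dBu.
To reach -7 dBu requires -7 − (-9) = 2 dB of make-up.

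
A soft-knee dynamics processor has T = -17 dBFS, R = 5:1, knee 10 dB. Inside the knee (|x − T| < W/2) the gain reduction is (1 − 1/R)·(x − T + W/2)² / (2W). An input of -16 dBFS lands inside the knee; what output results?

-17.44 dBFS

x − T + W/2 = -16 − (-17) + 5 = 6.
GR = (1 − 1/5) × 6² / 20 = 0.8 × 36 / 20 = 1.44 dB.
Output = -16 − 1.44 = -17.44 dBFS.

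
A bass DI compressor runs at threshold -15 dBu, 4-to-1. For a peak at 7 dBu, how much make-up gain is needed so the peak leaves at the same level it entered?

Without make-up, output = threshold + overshoot/4 = -15 + 5.5 = -9.5 dBu.
Gap to target: 16.5 dB.

16.5 dB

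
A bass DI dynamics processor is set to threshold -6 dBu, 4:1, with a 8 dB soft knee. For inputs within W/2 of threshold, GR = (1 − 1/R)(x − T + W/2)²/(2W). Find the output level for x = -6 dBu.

x − T + W/2 = -6 − (-6) + 4 = 4.
GR = (1 − 1/4) × 4² / 16 = 0.75 × 16 / 16 = 0.75 dB.
Output = -6 − 0.75 = -6.75 dBu.

-6.75 dBu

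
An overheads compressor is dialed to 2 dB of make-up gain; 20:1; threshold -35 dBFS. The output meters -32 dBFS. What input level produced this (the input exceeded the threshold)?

Stripping the +2 dB make-up gives -34 dBFS at the gain stage.
Post-compression overshoot = -34 − (-35) = 1 dB.
Undo the ratio: input overshoot = 1 × 20 = 20 dB, giving input = -15 dBFS.

-15 dBFS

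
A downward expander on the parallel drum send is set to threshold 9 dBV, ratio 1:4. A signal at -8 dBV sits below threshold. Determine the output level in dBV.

-59 dBV

The input is 17 dB below the 9 dBV threshold.
A 1:4 expander multiplies undershoot by 4: 17 × 4 = 68 dB below threshold.
Output = 9 − 68 = -59 dBV.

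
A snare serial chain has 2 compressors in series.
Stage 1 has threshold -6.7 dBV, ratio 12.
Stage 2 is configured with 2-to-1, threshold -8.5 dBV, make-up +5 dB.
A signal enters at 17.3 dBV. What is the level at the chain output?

Stage 1: 24 dB above -6.7 dBV, reduced 12:1 to 2 dB above → -4.7 dBV.
Stage 2: overshoot 3.8 dB → 3.8/2 = 1.9 dB → -6.6 dBV; +5 dB make-up → -1.6 dBV.

-1.6 dBV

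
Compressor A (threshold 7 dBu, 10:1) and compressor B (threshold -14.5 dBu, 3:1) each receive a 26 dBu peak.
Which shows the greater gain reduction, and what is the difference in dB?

B, by 9.9 dB

A: GR = 19 − 19/10 = 17.1 dB.
B: GR = 40.5 − 40.5/3 = 27 dB.
B applies 9.9 dB more gain reduction.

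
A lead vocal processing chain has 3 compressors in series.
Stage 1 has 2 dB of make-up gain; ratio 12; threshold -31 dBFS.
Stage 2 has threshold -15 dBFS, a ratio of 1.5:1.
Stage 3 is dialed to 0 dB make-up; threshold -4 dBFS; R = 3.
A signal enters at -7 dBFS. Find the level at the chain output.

-27 dBFS

Stage 1: overshoot 24 dB → 24/12 = 2 dB → -29 dBFS; +2 dB make-up → -27 dBFS.
Stage 2: below threshold (-27 ≤ -15); passes unchanged; output -27 dBFS.
Stage 3: below threshold (-27 ≤ -4); passes unchanged; output -27 dBFS.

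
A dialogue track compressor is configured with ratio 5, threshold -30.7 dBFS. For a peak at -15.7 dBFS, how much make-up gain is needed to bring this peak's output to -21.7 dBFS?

The peak compresses to -30.7 + 15/5 = -27.7 dBFS.
To reach -21.7 dBFS requires -21.7 − (-27.7) = 6 dB of make-up.

6 dB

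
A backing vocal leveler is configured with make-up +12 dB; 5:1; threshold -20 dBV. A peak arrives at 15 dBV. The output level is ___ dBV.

Overshoot: 15 − (-20) = 35 dB.
The 35 dB excess becomes 7 dB after 5:1 reduction.
So the level is -20 + 7 = -13 dBV; make-up adds 12 dB, giving -1 dBV.

-1 dBV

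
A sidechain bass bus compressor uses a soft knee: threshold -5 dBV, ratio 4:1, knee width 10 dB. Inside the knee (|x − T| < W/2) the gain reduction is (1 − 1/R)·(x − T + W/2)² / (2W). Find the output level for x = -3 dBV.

x − T + W/2 = -3 − (-5) + 5 = 7.
GR = (1 − 1/4) × 7² / 20 = 0.75 × 49 / 20 = 1.8375 dB.
Output = -3 − 1.8375 = -4.8375 dBV.

-4.8375 dBV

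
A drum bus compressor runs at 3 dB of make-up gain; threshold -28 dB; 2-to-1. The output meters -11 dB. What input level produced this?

0 dB

Remove make-up: -11 − 3 = -14 dB.
The compressed level sits -14 − (-28) = 14 dB over threshold.
Input overshoot = R × output overshoot = 28 dB → input = -28 + 28 = 0 dB.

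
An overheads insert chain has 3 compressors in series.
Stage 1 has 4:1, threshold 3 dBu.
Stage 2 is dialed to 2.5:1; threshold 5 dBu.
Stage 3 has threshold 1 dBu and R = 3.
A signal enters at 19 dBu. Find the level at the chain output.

2.6 dBu

Stage 1: 19 dBu is 16 dB over 3 dBu; at 4:1 that becomes 4 dB over, giving 7 dBu.
Stage 2: 2 dB above 5 dBu, reduced 2.5:1 to 0.8 dB above → 5.8 dBu.
Stage 3: 4.8 dB above 1 dBu, reduced 3:1 to 1.6 dB above → 2.6 dBu.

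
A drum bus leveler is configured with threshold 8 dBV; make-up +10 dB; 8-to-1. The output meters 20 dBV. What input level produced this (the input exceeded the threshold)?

24 dBV

Remove make-up: 20 − 10 = 10 dBV.
Post-compression overshoot = 10 − 8 = 2 dB.
Undo the ratio: input overshoot = 2 × 8 = 16 dB, giving input = 24 dBV.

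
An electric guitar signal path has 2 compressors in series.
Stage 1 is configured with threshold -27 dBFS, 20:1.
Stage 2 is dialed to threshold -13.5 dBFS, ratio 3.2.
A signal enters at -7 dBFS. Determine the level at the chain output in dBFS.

Stage 1: overshoot 20 dB → 20/20 = 1 dB → -26 dBFS.
Stage 2: -26 dBFS ≤ -13.5 dBFS, so stage 2 doesn't engage; output -26 dBFS.

-26 dBFS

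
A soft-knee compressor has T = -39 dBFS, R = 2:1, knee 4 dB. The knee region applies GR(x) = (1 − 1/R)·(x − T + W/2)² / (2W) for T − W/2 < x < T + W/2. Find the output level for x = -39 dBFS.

-39.25 dBFS

x − T + W/2 = -39 − (-39) + 2 = 2.
GR = (1 − 1/2) × 2² / 8 = 0.5 × 4 / 8 = 0.25 dB.
Output = -39 − 0.25 = -39.25 dBFS.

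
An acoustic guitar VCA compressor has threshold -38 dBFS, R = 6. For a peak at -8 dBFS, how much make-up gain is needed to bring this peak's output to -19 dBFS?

Without make-up, output = threshold + overshoot/6 = -38 + 5 = -33 dBFS.
Gap to target: 14 dB.

14 dB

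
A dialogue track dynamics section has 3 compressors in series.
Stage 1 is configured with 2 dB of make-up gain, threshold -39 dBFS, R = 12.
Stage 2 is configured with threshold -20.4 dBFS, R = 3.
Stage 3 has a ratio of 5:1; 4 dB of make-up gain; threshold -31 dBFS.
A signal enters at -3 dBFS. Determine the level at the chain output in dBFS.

Stage 1: -3 dBFS is 36 dB over -39 dBFS; at 12:1 that becomes 3 dB over, giving -36 dBFS; +2 dB make-up → -34 dBFS.
Stage 2: below threshold (-34 ≤ -20.4); passes unchanged; output -34 dBFS.
Stage 3: -34 dBFS is at or below the -31 dBFS threshold — no compression; make-up brings it to -30 dBFS.

-30 dBFS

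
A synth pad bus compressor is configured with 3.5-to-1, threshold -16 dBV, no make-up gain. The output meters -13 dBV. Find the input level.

-5.5 dBV

Post-compression overshoot = -13 − (-16) = 3 dB.
Input overshoot = R × output overshoot = 10.5 dB → input = -16 + 10.5 = -5.5 dBV.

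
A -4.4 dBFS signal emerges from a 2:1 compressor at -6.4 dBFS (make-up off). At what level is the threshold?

Input is 4 dB above T (since output overshoot × R = input overshoot: (-6.4 − T)·2 = -4.4 − T gives T = -8.4 dBFS).
Check: -8.4 + (-4.4 − (-8.4))/2 = -8.4 + 2 = -6.4 dBFS. ✓

-8.4 dBFS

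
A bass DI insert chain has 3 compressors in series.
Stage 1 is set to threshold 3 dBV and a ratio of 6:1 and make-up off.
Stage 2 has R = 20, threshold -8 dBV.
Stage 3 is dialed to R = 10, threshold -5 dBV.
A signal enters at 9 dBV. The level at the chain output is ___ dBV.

Stage 1: overshoot 6 dB → 6/6 = 1 dB → 4 dBV.
Stage 2: 12 dB above -8 dBV, reduced 20:1 to 0.6 dB above → -7.4 dBV.
Stage 3: below threshold (-7.4 ≤ -5); passes unchanged; output -7.4 dBV.

-7.4 dBV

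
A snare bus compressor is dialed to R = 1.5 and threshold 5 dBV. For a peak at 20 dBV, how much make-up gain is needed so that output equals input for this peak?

Without make-up, output = threshold + overshoot/1.5 = 5 + 10 = 15 dBV.
Gap to target: 5 dB.

5 dB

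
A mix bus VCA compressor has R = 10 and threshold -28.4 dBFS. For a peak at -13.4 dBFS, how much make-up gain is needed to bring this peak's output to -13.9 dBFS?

The peak compresses to -28.4 + 15/10 = -26.9 dBFS.
To reach -13.9 dBFS requires -13.9 − (-26.9) = 13 dB of make-up.

13 dB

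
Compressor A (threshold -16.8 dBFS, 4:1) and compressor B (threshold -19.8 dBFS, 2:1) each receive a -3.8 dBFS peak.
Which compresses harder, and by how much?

A, by 1.75 dB

A: overshoot 13 dB → output overshoot 3.25 dB → GR 9.75 dB.
B: overshoot 16 dB → output overshoot 8 dB → GR 8 dB.
A reduces 1.75 dB more.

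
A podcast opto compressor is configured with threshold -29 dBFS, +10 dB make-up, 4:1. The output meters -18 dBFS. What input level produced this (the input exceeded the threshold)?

-25 dBFS

Before make-up, the level was -18 − 10 = -28 dBFS.
The compressed level sits -28 − (-29) = 1 dB over threshold.
Undo the ratio: input overshoot = 1 × 4 = 4 dB, giving input = -25 dBFS.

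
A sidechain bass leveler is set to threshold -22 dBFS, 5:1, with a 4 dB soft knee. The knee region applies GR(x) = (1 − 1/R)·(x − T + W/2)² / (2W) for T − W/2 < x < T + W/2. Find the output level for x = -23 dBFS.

x − T + W/2 = -23 − (-22) + 2 = 1.
GR = (1 − 1/5) × 1² / 8 = 0.8 × 1 / 8 = 0.1 dB.
Output = -23 − 0.1 = -23.1 dBFS.

-23.1 dBFS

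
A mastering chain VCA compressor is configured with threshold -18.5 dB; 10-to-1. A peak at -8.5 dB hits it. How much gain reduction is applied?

9 dB

Overshoot = -8.5 − (-18.5) = 10 dB.
At 10:1, output sits 10/10 = 1 dB above threshold.
So the signal is attenuated by 10 − 1 = 9 dB.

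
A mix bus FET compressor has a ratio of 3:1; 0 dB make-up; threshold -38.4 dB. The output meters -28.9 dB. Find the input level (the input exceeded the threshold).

That's 9.5 dB above the -38.4 dB threshold.
Undo the ratio: input overshoot = 9.5 × 3 = 28.5 dB, giving input = -9.9 dB.

-9.9 dB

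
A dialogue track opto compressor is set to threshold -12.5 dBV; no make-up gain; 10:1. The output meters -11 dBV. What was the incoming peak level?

2.5 dBV

That's 1.5 dB above the -12.5 dBV threshold.
Undo the ratio: input overshoot = 1.5 × 10 = 15 dB, giving input = 2.5 dBV.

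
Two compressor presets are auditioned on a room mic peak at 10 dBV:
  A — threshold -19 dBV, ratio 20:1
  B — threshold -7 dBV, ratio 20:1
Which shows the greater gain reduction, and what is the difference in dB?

A, by 11.4 dB

A: 29 dB over, compressed to 1.45 dB over, so 27.55 dB of GR.
B: 17 dB over, compressed to 0.85 dB over, so 16.15 dB of GR.
A reduces 11.4 dB more.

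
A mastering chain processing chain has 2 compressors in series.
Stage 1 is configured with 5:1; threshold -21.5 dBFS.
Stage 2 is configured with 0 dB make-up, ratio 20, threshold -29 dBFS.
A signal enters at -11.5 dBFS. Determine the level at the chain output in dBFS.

Stage 1: -11.5 dBFS is 10 dB over -21.5 dBFS; at 5:1 that becomes 2 dB over, giving -19.5 dBFS.
Stage 2: overshoot 9.5 dB → 9.5/20 = 0.475 dB → -28.525 dBFS.

-28.525 dBFS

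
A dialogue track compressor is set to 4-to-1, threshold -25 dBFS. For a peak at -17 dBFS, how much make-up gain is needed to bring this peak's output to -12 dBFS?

11 dB

Without make-up, output = threshold + overshoot/4 = -25 + 2 = -23 dBFS.
Gap to target: 11 dB.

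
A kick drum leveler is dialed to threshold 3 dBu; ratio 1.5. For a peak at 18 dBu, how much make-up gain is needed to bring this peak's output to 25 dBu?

The peak compresses to 3 + 15/1.5 = 13 dBu.
To reach 25 dBu requires 25 − 13 = 12 dB of make-up.

12 dB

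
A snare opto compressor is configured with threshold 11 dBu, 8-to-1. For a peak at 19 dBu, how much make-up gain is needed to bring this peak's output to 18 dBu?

6 dB

The peak compresses to 11 + 8/8 = 12 dBu.
To reach 18 dBu requires 18 − 12 = 6 dB of make-up.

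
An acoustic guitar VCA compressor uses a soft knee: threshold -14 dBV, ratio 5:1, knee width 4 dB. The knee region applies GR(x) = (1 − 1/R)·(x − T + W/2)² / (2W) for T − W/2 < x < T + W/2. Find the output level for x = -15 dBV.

-15.1 dBV

x − T + W/2 = -15 − (-14) + 2 = 1.
GR = (1 − 1/5) × 1² / 8 = 0.8 × 1 / 8 = 0.1 dB.
Output = -15 − 0.1 = -15.1 dBV.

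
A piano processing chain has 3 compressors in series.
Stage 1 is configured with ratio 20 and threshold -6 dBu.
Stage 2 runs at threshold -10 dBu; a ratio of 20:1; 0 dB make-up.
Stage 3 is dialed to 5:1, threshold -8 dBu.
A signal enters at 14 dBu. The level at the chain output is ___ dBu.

-9.75 dBu

Stage 1: 14 dBu is 20 dB over -6 dBu; at 20:1 that becomes 1 dB over, giving -5 dBu.
Stage 2: overshoot 5 dB → 5/20 = 0.25 dB → -9.75 dBu.
Stage 3: below threshold (-9.75 ≤ -8); passes unchanged; output -9.75 dBu.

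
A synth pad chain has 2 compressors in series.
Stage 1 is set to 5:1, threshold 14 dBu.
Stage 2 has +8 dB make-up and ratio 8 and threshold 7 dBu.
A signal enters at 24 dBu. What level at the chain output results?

Stage 1: 10 dB above 14 dBu, reduced 5:1 to 2 dB above → 16 dBu.
Stage 2: 9 dB above 7 dBu, reduced 8:1 to 1.125 dB above → 8.125 dBu; +8 dB make-up → 16.125 dBu.

16.125 dBu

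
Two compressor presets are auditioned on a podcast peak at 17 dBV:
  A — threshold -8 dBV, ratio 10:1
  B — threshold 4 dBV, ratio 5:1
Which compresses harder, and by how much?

A, by 12.1 dB

A: 25 dB over, compressed to 2.5 dB over, so 22.5 dB of GR.
B: 13 dB over, compressed to 2.6 dB over, so 10.4 dB of GR.
A applies 12.1 dB more gain reduction.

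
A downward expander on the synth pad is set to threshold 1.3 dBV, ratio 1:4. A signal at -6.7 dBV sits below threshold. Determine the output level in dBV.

Below threshold, a 1:4 expander applies gain = (4−1)×(T − x) of attenuation.
(4−1) × 8 = 24 dB, so output = -6.7 − 24 = -30.7 dBV.

-30.7 dBV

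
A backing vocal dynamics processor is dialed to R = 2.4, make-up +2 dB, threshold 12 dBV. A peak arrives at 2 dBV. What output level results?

2 dBV is 10 dB below the 12 dBV threshold, so no gain reduction is applied.
Make-up gain adds 2 dB: 2 + 2 = 4 dBV.

4 dBV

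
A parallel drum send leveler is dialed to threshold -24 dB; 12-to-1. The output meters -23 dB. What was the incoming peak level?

That's 1 dB above the -24 dB threshold.
Before 12:1 compression the overshoot was 1 × 12 = 12 dB, so input = -24 + 12 = -12 dB.

-12 dB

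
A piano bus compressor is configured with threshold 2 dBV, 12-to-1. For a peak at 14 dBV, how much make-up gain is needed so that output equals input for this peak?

11 dB

Overshoot 12 dB → 12/12 = 1 dB after compression, so the compressed level is 2 + 1 = 3 dBV.
Make-up = target − compressed = 14 − 3 = 11 dB.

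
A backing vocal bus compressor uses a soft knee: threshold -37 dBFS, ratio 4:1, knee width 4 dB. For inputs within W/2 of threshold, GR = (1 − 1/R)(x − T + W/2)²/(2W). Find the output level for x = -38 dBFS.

x − T + W/2 = -38 − (-37) + 2 = 1.
GR = (1 − 1/4) × 1² / 8 = 0.75 × 1 / 8 = 0.09375 dB.
Output = -38 − 0.09375 = -38.09375 dBFS.

-38.09375 dBFS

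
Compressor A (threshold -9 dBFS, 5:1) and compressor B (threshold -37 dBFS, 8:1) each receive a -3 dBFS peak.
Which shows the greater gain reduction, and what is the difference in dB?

B, by 24.95 dB

A: overshoot 6 dB → output overshoot 1.2 dB → GR 4.8 dB.
B: overshoot 34 dB → output overshoot 4.25 dB → GR 29.75 dB.
B reduces 24.95 dB more.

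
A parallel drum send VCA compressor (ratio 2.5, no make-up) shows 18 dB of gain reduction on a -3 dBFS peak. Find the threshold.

Let T be the threshold. Output overshoot = (input overshoot)/R, so -21 − T = (-3 − T)/2.5.
2.5·(-21 − T) = -3 − T → 1.5·T = -52.5 − (-3) = -49.5.
T = -49.5/1.5 = -33 dBFS.

-33 dBFS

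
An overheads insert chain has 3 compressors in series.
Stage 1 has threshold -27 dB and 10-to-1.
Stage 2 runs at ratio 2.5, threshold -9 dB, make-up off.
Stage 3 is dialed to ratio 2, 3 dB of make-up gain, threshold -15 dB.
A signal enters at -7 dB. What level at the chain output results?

Stage 1: overshoot 20 dB → 20/10 = 2 dB → -25 dB.
Stage 2: -25 dB ≤ -9 dB, so stage 2 doesn't engage; output -25 dB.
Stage 3: -25 dB ≤ -15 dB, so stage 3 doesn't engage; make-up brings it to -22 dB.

-22 dB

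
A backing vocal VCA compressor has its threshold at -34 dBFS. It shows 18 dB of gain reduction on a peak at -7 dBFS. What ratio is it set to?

3:1

Input overshoot = -7 − (-34) = 27 dB.
Output overshoot = 27 − 18 = 9 dB.
Ratio = input overshoot / output overshoot = 27 / 9 = 3.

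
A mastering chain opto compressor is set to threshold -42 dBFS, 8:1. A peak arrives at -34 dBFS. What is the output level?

-41 dBFS

Overshoot: -34 − (-42) = 8 dB.
8:1 compression reduces that to 8/8 = 1 dB over.
That puts the output at -41 dBFS.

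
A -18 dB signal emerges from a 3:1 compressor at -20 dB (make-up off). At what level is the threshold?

Gain reduction = -18 − (-20) = 2 dB; output overshoot = GR / (R − 1) = 2 / 2 = 1 dB.
Threshold = output − output overshoot = -20 − 1 = -21 dB.

-21 dB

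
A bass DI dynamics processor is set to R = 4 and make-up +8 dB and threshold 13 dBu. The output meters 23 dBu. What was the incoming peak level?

21 dBu

Stripping the +8 dB make-up gives 15 dBu at the gain stage.
The compressed level sits 15 − 13 = 2 dB over threshold.
Input overshoot = R × output overshoot = 8 dB → input = 13 + 8 = 21 dBu.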